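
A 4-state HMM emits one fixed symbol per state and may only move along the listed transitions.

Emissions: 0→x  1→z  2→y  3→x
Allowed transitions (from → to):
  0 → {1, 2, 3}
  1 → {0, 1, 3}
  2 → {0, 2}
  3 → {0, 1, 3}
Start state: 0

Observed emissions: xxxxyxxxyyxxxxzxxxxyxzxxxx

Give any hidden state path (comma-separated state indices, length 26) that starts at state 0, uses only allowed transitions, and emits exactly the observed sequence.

  0: obs=x cand={0,3} pick 0 [start]
  1: obs=x cand={0,3} pick 3 [0->3 ok]
  2: obs=x cand={0,3} pick 3 [3->3 ok]
  3: obs=x cand={0,3} pick 0 [3->0 ok]
  4: obs=y cand={2} pick 2 [0->2 ok]
  5: obs=x cand={0,3} pick 0 [2->0 ok]
  6: obs=x cand={0,3} pick 3 [0->3 ok]
  7: obs=x cand={0,3} pick 0 [3->0 ok]
  8: obs=y cand={2} pick 2 [0->2 ok]
  9: obs=y cand={2} pick 2 [2->2 ok]
  10: obs=x cand={0,3} pick 0 [2->0 ok]
  11: obs=x cand={0,3} pick 3 [0->3 ok]
  12: obs=x cand={0,3} pick 3 [3->3 ok]
  13: obs=x cand={0,3} pick 3 [3->3 ok]
  14: obs=z cand={1} pick 1 [3->1 ok]
  15: obs=x cand={0,3} pick 3 [1->3 ok]
  16: obs=x cand={0,3} pick 0 [3->0 ok]
  17: obs=x cand={0,3} pick 3 [0->3 ok]
  18: obs=x cand={0,3} pick 0 [3->0 ok]
  19: obs=y cand={2} pick 2 [0->2 ok]
  20: obs=x cand={0,3} pick 0 [2->0 ok]
  21: obs=z cand={1} pick 1 [0->1 ok]
  22: obs=x cand={0,3} pick 0 [1->0 ok]
  23: obs=x cand={0,3} pick 3 [0->3 ok]
  24: obs=x cand={0,3} pick 3 [3->3 ok]
  25: obs=x cand={0,3} pick 0 [3->0 ok]

0,3,3,0,2,0,3,0,2,2,0,3,3,3,1,3,0,3,0,2,0,1,0,3,3,0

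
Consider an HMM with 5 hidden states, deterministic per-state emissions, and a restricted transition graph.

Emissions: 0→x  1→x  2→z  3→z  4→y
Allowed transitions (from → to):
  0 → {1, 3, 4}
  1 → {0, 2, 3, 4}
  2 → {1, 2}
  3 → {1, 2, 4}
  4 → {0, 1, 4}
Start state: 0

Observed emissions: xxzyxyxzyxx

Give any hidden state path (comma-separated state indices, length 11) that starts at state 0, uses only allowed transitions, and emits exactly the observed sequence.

0,1,3,4,1,4,1,3,4,1,0

  [0] x  {0,1}  => 0  start
  [1] x  {0,1}  => 1  0->1 ok
  [2] z  {2,3}  => 3  1->3 ok
  [3] y  {4}  => 4  3->4 ok
  [4] x  {0,1}  => 1  4->1 ok
  [5] y  {4}  => 4  1->4 ok
  [6] x  {0,1}  => 1  4->1 ok
  [7] z  {2,3}  => 3  1->3 ok
  [8] y  {4}  => 4  3->4 ok
  [9] x  {0,1}  => 1  4->1 ok
  [10] x  {0,1}  => 0  1->0 ok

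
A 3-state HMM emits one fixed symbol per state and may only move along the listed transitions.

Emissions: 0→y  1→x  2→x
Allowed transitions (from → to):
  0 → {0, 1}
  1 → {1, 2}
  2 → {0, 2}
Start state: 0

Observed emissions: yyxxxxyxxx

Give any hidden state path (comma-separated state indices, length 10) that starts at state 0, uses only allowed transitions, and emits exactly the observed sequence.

0,0,1,1,1,2,0,1,2,2

  t0 'y' -> {0}, take 0 (start)
  t1 'y' -> {0}, take 0 (0->0 ok)
  t2 'x' -> {1,2}, take 1 (0->1 ok)
  t3 'x' -> {1,2}, take 1 (1->1 ok)
  t4 'x' -> {1,2}, take 1 (1->1 ok)
  t5 'x' -> {1,2}, take 2 (1->2 ok)
  t6 'y' -> {0}, take 0 (2->0 ok)
  t7 'x' -> {1,2}, take 1 (0->1 ok)
  t8 'x' -> {1,2}, take 2 (1->2 ok)
  t9 'x' -> {1,2}, take 2 (2->2 ok)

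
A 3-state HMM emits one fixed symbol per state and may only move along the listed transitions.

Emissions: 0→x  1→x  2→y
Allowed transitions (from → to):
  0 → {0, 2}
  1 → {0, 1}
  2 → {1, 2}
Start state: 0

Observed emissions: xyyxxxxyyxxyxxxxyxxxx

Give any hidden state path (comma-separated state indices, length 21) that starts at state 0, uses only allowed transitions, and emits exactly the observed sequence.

  pos 0: x in {0,1}, choose 0; start
  pos 1: y in {2}, choose 2; 0->2 ok
  pos 2: y in {2}, choose 2; 2->2 ok
  pos 3: x in {0,1}, choose 1; 2->1 ok
  pos 4: x in {0,1}, choose 1; 1->1 ok
  pos 5: x in {0,1}, choose 0; 1->0 ok
  pos 6: x in {0,1}, choose 0; 0->0 ok
  pos 7: y in {2}, choose 2; 0->2 ok
  pos 8: y in {2}, choose 2; 2->2 ok
  pos 9: x in {0,1}, choose 1; 2->1 ok
  pos 10: x in {0,1}, choose 0; 1->0 ok
  pos 11: y in {2}, choose 2; 0->2 ok
  pos 12: x in {0,1}, choose 1; 2->1 ok
  pos 13: x in {0,1}, choose 1; 1->1 ok
  pos 14: x in {0,1}, choose 0; 1->0 ok
  pos 15: x in {0,1}, choose 0; 0->0 ok
  pos 16: y in {2}, choose 2; 0->2 ok
  pos 17: x in {0,1}, choose 1; 2->1 ok
  pos 18: x in {0,1}, choose 1; 1->1 ok
  pos 19: x in {0,1}, choose 0; 1->0 ok
  pos 20: x in {0,1}, choose 0; 0->0 ok

0,2,2,1,1,0,0,2,2,1,0,2,1,1,0,0,2,1,1,0,0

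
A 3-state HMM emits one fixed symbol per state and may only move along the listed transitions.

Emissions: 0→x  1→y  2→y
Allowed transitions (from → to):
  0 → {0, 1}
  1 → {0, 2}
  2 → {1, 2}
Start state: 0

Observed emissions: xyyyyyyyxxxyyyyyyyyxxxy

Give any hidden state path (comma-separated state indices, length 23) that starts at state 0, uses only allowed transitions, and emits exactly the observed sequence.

  t0 'x' -> {0}, take 0 (start)
  t1 'y' -> {1,2}, take 1 (0->1 ok)
  t2 'y' -> {1,2}, take 2 (1->2 ok)
  t3 'y' -> {1,2}, take 2 (2->2 ok)
  t4 'y' -> {1,2}, take 1 (2->1 ok)
  t5 'y' -> {1,2}, take 2 (1->2 ok)
  t6 'y' -> {1,2}, take 2 (2->2 ok)
  t7 'y' -> {1,2}, take 1 (2->1 ok)
  t8 'x' -> {0}, take 0 (1->0 ok)
  t9 'x' -> {0}, take 0 (0->0 ok)
  t10 'x' -> {0}, take 0 (0->0 ok)
  t11 'y' -> {1,2}, take 1 (0->1 ok)
  t12 'y' -> {1,2}, take 2 (1->2 ok)
  t13 'y' -> {1,2}, take 2 (2->2 ok)
  t14 'y' -> {1,2}, take 1 (2->1 ok)
  t15 'y' -> {1,2}, take 2 (1->2 ok)
  t16 'y' -> {1,2}, take 2 (2->2 ok)
  t17 'y' -> {1,2}, take 2 (2->2 ok)
  t18 'y' -> {1,2}, take 1 (2->1 ok)
  t19 'x' -> {0}, take 0 (1->0 ok)
  t20 'x' -> {0}, take 0 (0->0 ok)
  t21 'x' -> {0}, take 0 (0->0 ok)
  t22 'y' -> {1,2}, take 1 (0->1 ok)

0,1,2,2,1,2,2,1,0,0,0,1,2,2,1,2,2,2,1,0,0,0,1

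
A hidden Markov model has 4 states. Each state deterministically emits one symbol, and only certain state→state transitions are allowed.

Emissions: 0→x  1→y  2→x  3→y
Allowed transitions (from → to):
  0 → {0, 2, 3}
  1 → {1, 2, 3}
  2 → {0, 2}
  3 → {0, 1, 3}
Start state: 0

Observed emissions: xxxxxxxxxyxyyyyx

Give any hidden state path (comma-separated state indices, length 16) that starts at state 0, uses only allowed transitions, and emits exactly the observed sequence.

  0: obs=x cand={0,2} pick 0 [start]
  1: obs=x cand={0,2} pick 2 [0->2 ok]
  2: obs=x cand={0,2} pick 2 [2->2 ok]
  3: obs=x cand={0,2} pick 0 [2->0 ok]
  4: obs=x cand={0,2} pick 2 [0->2 ok]
  5: obs=x cand={0,2} pick 2 [2->2 ok]
  6: obs=x cand={0,2} pick 2 [2->2 ok]
  7: obs=x cand={0,2} pick 0 [2->0 ok]
  8: obs=x cand={0,2} pick 0 [0->0 ok]
  9: obs=y cand={1,3} pick 3 [0->3 ok]
  10: obs=x cand={0,2} pick 0 [3->0 ok]
  11: obs=y cand={1,3} pick 3 [0->3 ok]
  12: obs=y cand={1,3} pick 3 [3->3 ok]
  13: obs=y cand={1,3} pick 1 [3->1 ok]
  14: obs=y cand={1,3} pick 1 [1->1 ok]
  15: obs=x cand={0,2} pick 2 [1->2 ok]

0,2,2,0,2,2,2,0,0,3,0,3,3,1,1,2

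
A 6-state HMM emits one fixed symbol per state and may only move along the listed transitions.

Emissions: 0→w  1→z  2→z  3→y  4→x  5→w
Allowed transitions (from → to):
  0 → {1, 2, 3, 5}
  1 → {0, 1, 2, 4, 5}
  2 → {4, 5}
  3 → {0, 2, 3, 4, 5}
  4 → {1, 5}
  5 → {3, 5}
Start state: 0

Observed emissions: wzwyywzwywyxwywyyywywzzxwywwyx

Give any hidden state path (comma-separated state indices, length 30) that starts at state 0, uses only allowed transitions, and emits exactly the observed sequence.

  t0 'w' -> {0,5}, take 0 (start)
  t1 'z' -> {1,2}, take 2 (0->2 ok)
  t2 'w' -> {0,5}, take 5 (2->5 ok)
  t3 'y' -> {3}, take 3 (5->3 ok)
  t4 'y' -> {3}, take 3 (3->3 ok)
  t5 'w' -> {0,5}, take 0 (3->0 ok)
  t6 'z' -> {1,2}, take 2 (0->2 ok)
  t7 'w' -> {0,5}, take 5 (2->5 ok)
  t8 'y' -> {3}, take 3 (5->3 ok)
  t9 'w' -> {0,5}, take 5 (3->5 ok)
  t10 'y' -> {3}, take 3 (5->3 ok)
  t11 'x' -> {4}, take 4 (3->4 ok)
  t12 'w' -> {0,5}, take 5 (4->5 ok)
  t13 'y' -> {3}, take 3 (5->3 ok)
  t14 'w' -> {0,5}, take 5 (3->5 ok)
  t15 'y' -> {3}, take 3 (5->3 ok)
  t16 'y' -> {3}, take 3 (3->3 ok)
  t17 'y' -> {3}, take 3 (3->3 ok)
  t18 'w' -> {0,5}, take 0 (3->0 ok)
  t19 'y' -> {3}, take 3 (0->3 ok)
  t20 'w' -> {0,5}, take 0 (3->0 ok)
  t21 'z' -> {1,2}, take 1 (0->1 ok)
  t22 'z' -> {1,2}, take 1 (1->1 ok)
  t23 'x' -> {4}, take 4 (1->4 ok)
  t24 'w' -> {0,5}, take 5 (4->5 ok)
  t25 'y' -> {3}, take 3 (5->3 ok)
  t26 'w' -> {0,5}, take 5 (3->5 ok)
  t27 'w' -> {0,5}, take 5 (5->5 ok)
  t28 'y' -> {3}, take 3 (5->3 ok)
  t29 'x' -> {4}, take 4 (3->4 ok)

0,2,5,3,3,0,2,5,3,5,3,4,5,3,5,3,3,3,0,3,0,1,1,4,5,3,5,5,3,4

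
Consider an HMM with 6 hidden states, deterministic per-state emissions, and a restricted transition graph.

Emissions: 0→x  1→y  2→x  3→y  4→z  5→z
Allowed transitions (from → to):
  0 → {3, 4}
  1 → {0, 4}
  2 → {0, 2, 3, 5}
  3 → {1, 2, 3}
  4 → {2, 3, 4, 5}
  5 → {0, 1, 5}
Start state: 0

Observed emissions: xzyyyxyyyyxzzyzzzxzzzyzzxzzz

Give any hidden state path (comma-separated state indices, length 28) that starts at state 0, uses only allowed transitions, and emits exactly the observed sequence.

  [0] x  {0,2}  => 0  start
  [1] z  {4,5}  => 4  0->4 ok
  [2] y  {1,3}  => 3  4->3 ok
  [3] y  {1,3}  => 3  3->3 ok
  [4] y  {1,3}  => 1  3->1 ok
  [5] x  {0,2}  => 0  1->0 ok
  [6] y  {1,3}  => 3  0->3 ok
  [7] y  {1,3}  => 3  3->3 ok
  [8] y  {1,3}  => 3  3->3 ok
  [9] y  {1,3}  => 1  3->1 ok
  [10] x  {0,2}  => 0  1->0 ok
  [11] z  {4,5}  => 4  0->4 ok
  [12] z  {4,5}  => 5  4->5 ok
  [13] y  {1,3}  => 1  5->1 ok
  [14] z  {4,5}  => 4  1->4 ok
  [15] z  {4,5}  => 5  4->5 ok
  [16] z  {4,5}  => 5  5->5 ok
  [17] x  {0,2}  => 0  5->0 ok
  [18] z  {4,5}  => 4  0->4 ok
  [19] z  {4,5}  => 5  4->5 ok
  [20] z  {4,5}  => 5  5->5 ok
  [21] y  {1,3}  => 1  5->1 ok
  [22] z  {4,5}  => 4  1->4 ok
  [23] z  {4,5}  => 5  4->5 ok
  [24] x  {0,2}  => 0  5->0 ok
  [25] z  {4,5}  => 4  0->4 ok
  [26] z  {4,5}  => 5  4->5 ok
  [27] z  {4,5}  => 5  5->5 ok

0,4,3,3,1,0,3,3,3,1,0,4,5,1,4,5,5,0,4,5,5,1,4,5,0,4,5,5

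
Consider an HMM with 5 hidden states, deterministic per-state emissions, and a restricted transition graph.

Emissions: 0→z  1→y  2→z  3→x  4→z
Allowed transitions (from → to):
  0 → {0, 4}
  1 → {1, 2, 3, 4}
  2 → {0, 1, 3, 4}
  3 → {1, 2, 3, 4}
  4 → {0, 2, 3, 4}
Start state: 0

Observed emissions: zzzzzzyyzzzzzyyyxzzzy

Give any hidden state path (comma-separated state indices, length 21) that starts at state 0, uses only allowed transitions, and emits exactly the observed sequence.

  t0 'z' -> {0,2,4}, take 0 (start)
  t1 'z' -> {0,2,4}, take 0 (0->0 ok)
  t2 'z' -> {0,2,4}, take 0 (0->0 ok)
  t3 'z' -> {0,2,4}, take 0 (0->0 ok)
  t4 'z' -> {0,2,4}, take 4 (0->4 ok)
  t5 'z' -> {0,2,4}, take 2 (4->2 ok)
  t6 'y' -> {1}, take 1 (2->1 ok)
  t7 'y' -> {1}, take 1 (1->1 ok)
  t8 'z' -> {0,2,4}, take 2 (1->2 ok)
  t9 'z' -> {0,2,4}, take 0 (2->0 ok)
  t10 'z' -> {0,2,4}, take 0 (0->0 ok)
  t11 'z' -> {0,2,4}, take 4 (0->4 ok)
  t12 'z' -> {0,2,4}, take 2 (4->2 ok)
  t13 'y' -> {1}, take 1 (2->1 ok)
  t14 'y' -> {1}, take 1 (1->1 ok)
  t15 'y' -> {1}, take 1 (1->1 ok)
  t16 'x' -> {3}, take 3 (1->3 ok)
  t17 'z' -> {0,2,4}, take 2 (3->2 ok)
  t18 'z' -> {0,2,4}, take 4 (2->4 ok)
  t19 'z' -> {0,2,4}, take 2 (4->2 ok)
  t20 'y' -> {1}, take 1 (2->1 ok)

0,0,0,0,4,2,1,1,2,0,0,4,2,1,1,1,3,2,4,2,1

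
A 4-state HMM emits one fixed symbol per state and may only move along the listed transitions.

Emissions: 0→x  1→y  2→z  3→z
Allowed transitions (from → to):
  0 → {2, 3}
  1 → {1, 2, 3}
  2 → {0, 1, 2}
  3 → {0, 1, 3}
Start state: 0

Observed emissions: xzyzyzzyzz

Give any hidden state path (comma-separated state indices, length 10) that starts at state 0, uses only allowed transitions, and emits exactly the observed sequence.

  t0 'x' -> {0}, take 0 (start)
  t1 'z' -> {2,3}, take 3 (0->3 ok)
  t2 'y' -> {1}, take 1 (3->1 ok)
  t3 'z' -> {2,3}, take 2 (1->2 ok)
  t4 'y' -> {1}, take 1 (2->1 ok)
  t5 'z' -> {2,3}, take 2 (1->2 ok)
  t6 'z' -> {2,3}, take 2 (2->2 ok)
  t7 'y' -> {1}, take 1 (2->1 ok)
  t8 'z' -> {2,3}, take 2 (1->2 ok)
  t9 'z' -> {2,3}, take 2 (2->2 ok)

0,3,1,2,1,2,2,1,2,2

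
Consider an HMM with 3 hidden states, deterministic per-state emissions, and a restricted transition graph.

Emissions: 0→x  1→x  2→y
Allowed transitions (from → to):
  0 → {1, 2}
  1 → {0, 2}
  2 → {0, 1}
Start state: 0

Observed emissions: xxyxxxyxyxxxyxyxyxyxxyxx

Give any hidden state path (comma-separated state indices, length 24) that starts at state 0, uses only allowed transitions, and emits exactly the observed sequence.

  t0 'x' -> {0,1}, take 0 (start)
  t1 'x' -> {0,1}, take 1 (0->1 ok)
  t2 'y' -> {2}, take 2 (1->2 ok)
  t3 'x' -> {0,1}, take 0 (2->0 ok)
  t4 'x' -> {0,1}, take 1 (0->1 ok)
  t5 'x' -> {0,1}, take 0 (1->0 ok)
  t6 'y' -> {2}, take 2 (0->2 ok)
  t7 'x' -> {0,1}, take 0 (2->0 ok)
  t8 'y' -> {2}, take 2 (0->2 ok)
  t9 'x' -> {0,1}, take 0 (2->0 ok)
  t10 'x' -> {0,1}, take 1 (0->1 ok)
  t11 'x' -> {0,1}, take 0 (1->0 ok)
  t12 'y' -> {2}, take 2 (0->2 ok)
  t13 'x' -> {0,1}, take 0 (2->0 ok)
  t14 'y' -> {2}, take 2 (0->2 ok)
  t15 'x' -> {0,1}, take 1 (2->1 ok)
  t16 'y' -> {2}, take 2 (1->2 ok)
  t17 'x' -> {0,1}, take 0 (2->0 ok)
  t18 'y' -> {2}, take 2 (0->2 ok)
  t19 'x' -> {0,1}, take 0 (2->0 ok)
  t20 'x' -> {0,1}, take 1 (0->1 ok)
  t21 'y' -> {2}, take 2 (1->2 ok)
  t22 'x' -> {0,1}, take 0 (2->0 ok)
  t23 'x' -> {0,1}, take 1 (0->1 ok)

0,1,2,0,1,0,2,0,2,0,1,0,2,0,2,1,2,0,2,0,1,2,0,1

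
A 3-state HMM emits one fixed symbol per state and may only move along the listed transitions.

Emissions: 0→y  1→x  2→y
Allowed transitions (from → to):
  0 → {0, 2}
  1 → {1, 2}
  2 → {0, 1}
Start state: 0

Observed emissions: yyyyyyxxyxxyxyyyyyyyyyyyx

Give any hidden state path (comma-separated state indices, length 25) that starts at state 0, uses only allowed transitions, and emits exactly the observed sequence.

0,0,0,2,0,2,1,1,2,1,1,2,1,2,0,0,2,0,0,0,0,0,0,2,1

  [0] y  {0,2}  => 0  start
  [1] y  {0,2}  => 0  0->0 ok
  [2] y  {0,2}  => 0  0->0 ok
  [3] y  {0,2}  => 2  0->2 ok
  [4] y  {0,2}  => 0  2->0 ok
  [5] y  {0,2}  => 2  0->2 ok
  [6] x  {1}  => 1  2->1 ok
  [7] x  {1}  => 1  1->1 ok
  [8] y  {0,2}  => 2  1->2 ok
  [9] x  {1}  => 1  2->1 ok
  [10] x  {1}  => 1  1->1 ok
  [11] y  {0,2}  => 2  1->2 ok
  [12] x  {1}  => 1  2->1 ok
  [13] y  {0,2}  => 2  1->2 ok
  [14] y  {0,2}  => 0  2->0 ok
  [15] y  {0,2}  => 0  0->0 ok
  [16] y  {0,2}  => 2  0->2 ok
  [17] y  {0,2}  => 0  2->0 ok
  [18] y  {0,2}  => 0  0->0 ok
  [19] y  {0,2}  => 0  0->0 ok
  [20] y  {0,2}  => 0  0->0 ok
  [21] y  {0,2}  => 0  0->0 ok
  [22] y  {0,2}  => 0  0->0 ok
  [23] y  {0,2}  => 2  0->2 ok
  [24] x  {1}  => 1  2->1 ok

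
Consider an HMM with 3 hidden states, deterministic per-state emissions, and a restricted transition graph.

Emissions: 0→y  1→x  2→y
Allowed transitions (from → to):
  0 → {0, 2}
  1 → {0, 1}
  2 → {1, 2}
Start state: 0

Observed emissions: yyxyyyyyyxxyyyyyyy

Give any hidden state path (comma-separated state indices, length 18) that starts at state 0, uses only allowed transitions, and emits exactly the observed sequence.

0,2,1,0,0,0,0,0,2,1,1,0,0,0,2,2,2,2

  [0] y  {0,2}  => 0  start
  [1] y  {0,2}  => 2  0->2 ok
  [2] x  {1}  => 1  2->1 ok
  [3] y  {0,2}  => 0  1->0 ok
  [4] y  {0,2}  => 0  0->0 ok
  [5] y  {0,2}  => 0  0->0 ok
  [6] y  {0,2}  => 0  0->0 ok
  [7] y  {0,2}  => 0  0->0 ok
  [8] y  {0,2}  => 2  0->2 ok
  [9] x  {1}  => 1  2->1 ok
  [10] x  {1}  => 1  1->1 ok
  [11] y  {0,2}  => 0  1->0 ok
  [12] y  {0,2}  => 0  0->0 ok
  [13] y  {0,2}  => 0  0->0 ok
  [14] y  {0,2}  => 2  0->2 ok
  [15] y  {0,2}  => 2  2->2 ok
  [16] y  {0,2}  => 2  2->2 ok
  [17] y  {0,2}  => 2  2->2 ok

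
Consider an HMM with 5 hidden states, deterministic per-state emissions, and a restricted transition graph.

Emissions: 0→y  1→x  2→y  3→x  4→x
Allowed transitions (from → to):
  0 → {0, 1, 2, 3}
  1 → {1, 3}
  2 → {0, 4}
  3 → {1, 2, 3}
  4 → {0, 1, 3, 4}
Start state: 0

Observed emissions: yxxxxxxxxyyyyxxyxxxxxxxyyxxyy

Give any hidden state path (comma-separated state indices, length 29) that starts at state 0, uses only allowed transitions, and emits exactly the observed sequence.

0,3,3,3,1,1,1,1,3,2,0,0,0,3,3,2,4,1,1,1,3,3,3,2,0,3,3,2,0

  t0 'y' -> {0,2}, take 0 (start)
  t1 'x' -> {1,3,4}, take 3 (0->3 ok)
  t2 'x' -> {1,3,4}, take 3 (3->3 ok)
  t3 'x' -> {1,3,4}, take 3 (3->3 ok)
  t4 'x' -> {1,3,4}, take 1 (3->1 ok)
  t5 'x' -> {1,3,4}, take 1 (1->1 ok)
  t6 'x' -> {1,3,4}, take 1 (1->1 ok)
  t7 'x' -> {1,3,4}, take 1 (1->1 ok)
  t8 'x' -> {1,3,4}, take 3 (1->3 ok)
  t9 'y' -> {0,2}, take 2 (3->2 ok)
  t10 'y' -> {0,2}, take 0 (2->0 ok)
  t11 'y' -> {0,2}, take 0 (0->0 ok)
  t12 'y' -> {0,2}, take 0 (0->0 ok)
  t13 'x' -> {1,3,4}, take 3 (0->3 ok)
  t14 'x' -> {1,3,4}, take 3 (3->3 ok)
  t15 'y' -> {0,2}, take 2 (3->2 ok)
  t16 'x' -> {1,3,4}, take 4 (2->4 ok)
  t17 'x' -> {1,3,4}, take 1 (4->1 ok)
  t18 'x' -> {1,3,4}, take 1 (1->1 ok)
  t19 'x' -> {1,3,4}, take 1 (1->1 ok)
  t20 'x' -> {1,3,4}, take 3 (1->3 ok)
  t21 'x' -> {1,3,4}, take 3 (3->3 ok)
  t22 'x' -> {1,3,4}, take 3 (3->3 ok)
  t23 'y' -> {0,2}, take 2 (3->2 ok)
  t24 'y' -> {0,2}, take 0 (2->0 ok)
  t25 'x' -> {1,3,4}, take 3 (0->3 ok)
  t26 'x' -> {1,3,4}, take 3 (3->3 ok)
  t27 'y' -> {0,2}, take 2 (3->2 ok)
  t28 'y' -> {0,2}, take 0 (2->0 ok)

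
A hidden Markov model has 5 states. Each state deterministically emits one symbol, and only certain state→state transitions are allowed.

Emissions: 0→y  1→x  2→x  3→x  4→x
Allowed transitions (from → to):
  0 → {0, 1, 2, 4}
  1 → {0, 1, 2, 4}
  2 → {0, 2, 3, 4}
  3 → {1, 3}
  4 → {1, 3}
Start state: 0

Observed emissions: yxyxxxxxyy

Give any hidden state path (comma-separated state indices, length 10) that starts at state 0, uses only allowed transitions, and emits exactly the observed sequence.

0,1,0,4,3,3,1,2,0,0

  [0] y  {0}  => 0  start
  [1] x  {1,2,3,4}  => 1  0->1 ok
  [2] y  {0}  => 0  1->0 ok
  [3] x  {1,2,3,4}  => 4  0->4 ok
  [4] x  {1,2,3,4}  => 3  4->3 ok
  [5] x  {1,2,3,4}  => 3  3->3 ok
  [6] x  {1,2,3,4}  => 1  3->1 ok
  [7] x  {1,2,3,4}  => 2  1->2 ok
  [8] y  {0}  => 0  2->0 ok
  [9] y  {0}  => 0  0->0 ok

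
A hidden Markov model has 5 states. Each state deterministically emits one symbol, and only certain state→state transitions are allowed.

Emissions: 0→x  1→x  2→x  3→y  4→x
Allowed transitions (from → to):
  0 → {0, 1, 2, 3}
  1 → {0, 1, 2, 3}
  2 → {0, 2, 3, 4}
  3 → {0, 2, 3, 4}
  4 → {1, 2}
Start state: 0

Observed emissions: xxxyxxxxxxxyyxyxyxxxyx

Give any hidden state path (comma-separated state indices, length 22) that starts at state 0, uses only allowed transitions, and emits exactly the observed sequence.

0,2,0,3,2,2,0,2,0,2,2,3,3,2,3,2,3,4,1,2,3,0

  t0 'x' -> {0,1,2,4}, take 0 (start)
  t1 'x' -> {0,1,2,4}, take 2 (0->2 ok)
  t2 'x' -> {0,1,2,4}, take 0 (2->0 ok)
  t3 'y' -> {3}, take 3 (0->3 ok)
  t4 'x' -> {0,1,2,4}, take 2 (3->2 ok)
  t5 'x' -> {0,1,2,4}, take 2 (2->2 ok)
  t6 'x' -> {0,1,2,4}, take 0 (2->0 ok)
  t7 'x' -> {0,1,2,4}, take 2 (0->2 ok)
  t8 'x' -> {0,1,2,4}, take 0 (2->0 ok)
  t9 'x' -> {0,1,2,4}, take 2 (0->2 ok)
  t10 'x' -> {0,1,2,4}, take 2 (2->2 ok)
  t11 'y' -> {3}, take 3 (2->3 ok)
  t12 'y' -> {3}, take 3 (3->3 ok)
  t13 'x' -> {0,1,2,4}, take 2 (3->2 ok)
  t14 'y' -> {3}, take 3 (2->3 ok)
  t15 'x' -> {0,1,2,4}, take 2 (3->2 ok)
  t16 'y' -> {3}, take 3 (2->3 ok)
  t17 'x' -> {0,1,2,4}, take 4 (3->4 ok)
  t18 'x' -> {0,1,2,4}, take 1 (4->1 ok)
  t19 'x' -> {0,1,2,4}, take 2 (1->2 ok)
  t20 'y' -> {3}, take 3 (2->3 ok)
  t21 'x' -> {0,1,2,4}, take 0 (3->0 ok)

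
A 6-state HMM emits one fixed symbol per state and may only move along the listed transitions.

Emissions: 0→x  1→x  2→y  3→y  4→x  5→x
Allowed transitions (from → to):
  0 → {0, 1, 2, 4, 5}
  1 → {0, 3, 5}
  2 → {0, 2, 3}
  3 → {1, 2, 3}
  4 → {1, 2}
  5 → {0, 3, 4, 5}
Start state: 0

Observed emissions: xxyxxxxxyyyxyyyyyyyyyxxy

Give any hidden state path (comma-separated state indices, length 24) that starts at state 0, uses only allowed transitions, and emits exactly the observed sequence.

0,4,2,0,1,5,0,5,3,3,2,0,2,3,3,3,3,3,2,2,2,0,4,2

  t0 'x' -> {0,1,4,5}, take 0 (start)
  t1 'x' -> {0,1,4,5}, take 4 (0->4 ok)
  t2 'y' -> {2,3}, take 2 (4->2 ok)
  t3 'x' -> {0,1,4,5}, take 0 (2->0 ok)
  t4 'x' -> {0,1,4,5}, take 1 (0->1 ok)
  t5 'x' -> {0,1,4,5}, take 5 (1->5 ok)
  t6 'x' -> {0,1,4,5}, take 0 (5->0 ok)
  t7 'x' -> {0,1,4,5}, take 5 (0->5 ok)
  t8 'y' -> {2,3}, take 3 (5->3 ok)
  t9 'y' -> {2,3}, take 3 (3->3 ok)
  t10 'y' -> {2,3}, take 2 (3->2 ok)
  t11 'x' -> {0,1,4,5}, take 0 (2->0 ok)
  t12 'y' -> {2,3}, take 2 (0->2 ok)
  t13 'y' -> {2,3}, take 3 (2->3 ok)
  t14 'y' -> {2,3}, take 3 (3->3 ok)
  t15 'y' -> {2,3}, take 3 (3->3 ok)
  t16 'y' -> {2,3}, take 3 (3->3 ok)
  t17 'y' -> {2,3}, take 3 (3->3 ok)
  t18 'y' -> {2,3}, take 2 (3->2 ok)
  t19 'y' -> {2,3}, take 2 (2->2 ok)
  t20 'y' -> {2,3}, take 2 (2->2 ok)
  t21 'x' -> {0,1,4,5}, take 0 (2->0 ok)
  t22 'x' -> {0,1,4,5}, take 4 (0->4 ok)
  t23 'y' -> {2,3}, take 2 (4->2 ok)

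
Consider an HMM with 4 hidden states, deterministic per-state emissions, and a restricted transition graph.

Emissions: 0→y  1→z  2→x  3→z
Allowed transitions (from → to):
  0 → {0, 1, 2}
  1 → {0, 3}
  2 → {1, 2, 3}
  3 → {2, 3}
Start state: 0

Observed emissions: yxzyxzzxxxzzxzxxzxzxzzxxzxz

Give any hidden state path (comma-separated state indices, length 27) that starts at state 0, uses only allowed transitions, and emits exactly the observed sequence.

0,2,1,0,2,3,3,2,2,2,3,3,2,3,2,2,3,2,3,2,3,3,2,2,3,2,1

  pos 0: y in {0}, choose 0; start
  pos 1: x in {2}, choose 2; 0->2 ok
  pos 2: z in {1,3}, choose 1; 2->1 ok
  pos 3: y in {0}, choose 0; 1->0 ok
  pos 4: x in {2}, choose 2; 0->2 ok
  pos 5: z in {1,3}, choose 3; 2->3 ok
  pos 6: z in {1,3}, choose 3; 3->3 ok
  pos 7: x in {2}, choose 2; 3->2 ok
  pos 8: x in {2}, choose 2; 2->2 ok
  pos 9: x in {2}, choose 2; 2->2 ok
  pos 10: z in {1,3}, choose 3; 2->3 ok
  pos 11: z in {1,3}, choose 3; 3->3 ok
  pos 12: x in {2}, choose 2; 3->2 ok
  pos 13: z in {1,3}, choose 3; 2->3 ok
  pos 14: x in {2}, choose 2; 3->2 ok
  pos 15: x in {2}, choose 2; 2->2 ok
  pos 16: z in {1,3}, choose 3; 2->3 ok
  pos 17: x in {2}, choose 2; 3->2 ok
  pos 18: z in {1,3}, choose 3; 2->3 ok
  pos 19: x in {2}, choose 2; 3->2 ok
  pos 20: z in {1,3}, choose 3; 2->3 ok
  pos 21: z in {1,3}, choose 3; 3->3 ok
  pos 22: x in {2}, choose 2; 3->2 ok
  pos 23: x in {2}, choose 2; 2->2 ok
  pos 24: z in {1,3}, choose 3; 2->3 ok
  pos 25: x in {2}, choose 2; 3->2 ok
  pos 26: z in {1,3}, choose 1; 2->1 ok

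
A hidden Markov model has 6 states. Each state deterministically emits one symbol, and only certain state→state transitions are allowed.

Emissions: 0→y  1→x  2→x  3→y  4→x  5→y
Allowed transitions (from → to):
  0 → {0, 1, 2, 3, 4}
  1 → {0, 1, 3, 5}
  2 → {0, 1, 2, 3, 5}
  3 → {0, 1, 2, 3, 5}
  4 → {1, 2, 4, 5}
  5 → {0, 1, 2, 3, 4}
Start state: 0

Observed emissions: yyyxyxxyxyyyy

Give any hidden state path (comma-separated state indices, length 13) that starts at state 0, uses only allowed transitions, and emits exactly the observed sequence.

  [0] y  {0,3,5}  => 0  start
  [1] y  {0,3,5}  => 3  0->3 ok
  [2] y  {0,3,5}  => 3  3->3 ok
  [3] x  {1,2,4}  => 1  3->1 ok
  [4] y  {0,3,5}  => 5  1->5 ok
  [5] x  {1,2,4}  => 4  5->4 ok
  [6] x  {1,2,4}  => 1  4->1 ok
  [7] y  {0,3,5}  => 5  1->5 ok
  [8] x  {1,2,4}  => 1  5->1 ok
  [9] y  {0,3,5}  => 0  1->0 ok
  [10] y  {0,3,5}  => 0  0->0 ok
  [11] y  {0,3,5}  => 3  0->3 ok
  [12] y  {0,3,5}  => 0  3->0 ok

0,3,3,1,5,4,1,5,1,0,0,3,0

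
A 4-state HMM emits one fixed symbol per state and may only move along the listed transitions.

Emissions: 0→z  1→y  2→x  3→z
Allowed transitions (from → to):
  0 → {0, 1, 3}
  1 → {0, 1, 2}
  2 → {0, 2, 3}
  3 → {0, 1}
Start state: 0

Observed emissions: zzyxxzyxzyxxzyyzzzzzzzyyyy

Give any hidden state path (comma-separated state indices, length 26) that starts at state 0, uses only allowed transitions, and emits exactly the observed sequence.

0,0,1,2,2,3,1,2,0,1,2,2,3,1,1,0,0,0,3,0,3,0,1,1,1,1

  [0] z  {0,3}  => 0  start
  [1] z  {0,3}  => 0  0->0 ok
  [2] y  {1}  => 1  0->1 ok
  [3] x  {2}  => 2  1->2 ok
  [4] x  {2}  => 2  2->2 ok
  [5] z  {0,3}  => 3  2->3 ok
  [6] y  {1}  => 1  3->1 ok
  [7] x  {2}  => 2  1->2 ok
  [8] z  {0,3}  => 0  2->0 ok
  [9] y  {1}  => 1  0->1 ok
  [10] x  {2}  => 2  1->2 ok
  [11] x  {2}  => 2  2->2 ok
  [12] z  {0,3}  => 3  2->3 ok
  [13] y  {1}  => 1  3->1 ok
  [14] y  {1}  => 1  1->1 ok
  [15] z  {0,3}  => 0  1->0 ok
  [16] z  {0,3}  => 0  0->0 ok
  [17] z  {0,3}  => 0  0->0 ok
  [18] z  {0,3}  => 3  0->3 ok
  [19] z  {0,3}  => 0  3->0 ok
  [20] z  {0,3}  => 3  0->3 ok
  [21] z  {0,3}  => 0  3->0 ok
  [22] y  {1}  => 1  0->1 ok
  [23] y  {1}  => 1  1->1 ok
  [24] y  {1}  => 1  1->1 ok
  [25] y  {1}  => 1  1->1 ok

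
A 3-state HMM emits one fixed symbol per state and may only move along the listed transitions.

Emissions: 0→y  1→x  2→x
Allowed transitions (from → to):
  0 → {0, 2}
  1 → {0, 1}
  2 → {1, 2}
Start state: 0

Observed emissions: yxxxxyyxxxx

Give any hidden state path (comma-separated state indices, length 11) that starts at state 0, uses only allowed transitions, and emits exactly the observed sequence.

0,2,1,1,1,0,0,2,2,1,1

  0: obs=y cand={0} pick 0 [start]
  1: obs=x cand={1,2} pick 2 [0->2 ok]
  2: obs=x cand={1,2} pick 1 [2->1 ok]
  3: obs=x cand={1,2} pick 1 [1->1 ok]
  4: obs=x cand={1,2} pick 1 [1->1 ok]
  5: obs=y cand={0} pick 0 [1->0 ok]
  6: obs=y cand={0} pick 0 [0->0 ok]
  7: obs=x cand={1,2} pick 2 [0->2 ok]
  8: obs=x cand={1,2} pick 2 [2->2 ok]
  9: obs=x cand={1,2} pick 1 [2->1 ok]
  10: obs=x cand={1,2} pick 1 [1->1 ok]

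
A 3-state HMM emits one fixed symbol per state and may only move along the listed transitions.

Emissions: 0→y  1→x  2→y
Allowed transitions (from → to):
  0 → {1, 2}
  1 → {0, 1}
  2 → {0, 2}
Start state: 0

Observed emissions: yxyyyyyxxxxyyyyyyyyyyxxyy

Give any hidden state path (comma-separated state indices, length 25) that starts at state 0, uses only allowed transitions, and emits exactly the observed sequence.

  [0] y  {0,2}  => 0  start
  [1] x  {1}  => 1  0->1 ok
  [2] y  {0,2}  => 0  1->0 ok
  [3] y  {0,2}  => 2  0->2 ok
  [4] y  {0,2}  => 2  2->2 ok
  [5] y  {0,2}  => 2  2->2 ok
  [6] y  {0,2}  => 0  2->0 ok
  [7] x  {1}  => 1  0->1 ok
  [8] x  {1}  => 1  1->1 ok
  [9] x  {1}  => 1  1->1 ok
  [10] x  {1}  => 1  1->1 ok
  [11] y  {0,2}  => 0  1->0 ok
  [12] y  {0,2}  => 2  0->2 ok
  [13] y  {0,2}  => 0  2->0 ok
  [14] y  {0,2}  => 2  0->2 ok
  [15] y  {0,2}  => 0  2->0 ok
  [16] y  {0,2}  => 2  0->2 ok
  [17] y  {0,2}  => 0  2->0 ok
  [18] y  {0,2}  => 2  0->2 ok
  [19] y  {0,2}  => 2  2->2 ok
  [20] y  {0,2}  => 0  2->0 ok
  [21] x  {1}  => 1  0->1 ok
  [22] x  {1}  => 1  1->1 ok
  [23] y  {0,2}  => 0  1->0 ok
  [24] y  {0,2}  => 2  0->2 ok

0,1,0,2,2,2,0,1,1,1,1,0,2,0,2,0,2,0,2,2,0,1,1,0,2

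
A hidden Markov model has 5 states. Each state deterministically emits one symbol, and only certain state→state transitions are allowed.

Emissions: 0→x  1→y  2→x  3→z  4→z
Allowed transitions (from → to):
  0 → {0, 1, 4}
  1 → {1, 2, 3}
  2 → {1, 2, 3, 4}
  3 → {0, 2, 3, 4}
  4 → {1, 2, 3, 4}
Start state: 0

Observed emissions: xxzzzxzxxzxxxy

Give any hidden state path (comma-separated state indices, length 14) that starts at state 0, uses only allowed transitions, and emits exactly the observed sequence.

0,0,4,3,4,2,3,2,2,3,0,0,0,1

  pos 0: x in {0,2}, choose 0; start
  pos 1: x in {0,2}, choose 0; 0->0 ok
  pos 2: z in {3,4}, choose 4; 0->4 ok
  pos 3: z in {3,4}, choose 3; 4->3 ok
  pos 4: z in {3,4}, choose 4; 3->4 ok
  pos 5: x in {0,2}, choose 2; 4->2 ok
  pos 6: z in {3,4}, choose 3; 2->3 ok
  pos 7: x in {0,2}, choose 2; 3->2 ok
  pos 8: x in {0,2}, choose 2; 2->2 ok
  pos 9: z in {3,4}, choose 3; 2->3 ok
  pos 10: x in {0,2}, choose 0; 3->0 ok
  pos 11: x in {0,2}, choose 0; 0->0 ok
  pos 12: x in {0,2}, choose 0; 0->0 ok
  pos 13: y in {1}, choose 1; 0->1 ok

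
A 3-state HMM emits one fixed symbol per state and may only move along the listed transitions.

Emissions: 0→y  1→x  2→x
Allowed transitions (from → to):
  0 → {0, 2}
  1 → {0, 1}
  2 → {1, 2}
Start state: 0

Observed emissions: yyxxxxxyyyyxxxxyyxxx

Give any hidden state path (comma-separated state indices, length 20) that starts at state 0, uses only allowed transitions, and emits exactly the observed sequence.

  [0] y  {0}  => 0  start
  [1] y  {0}  => 0  0->0 ok
  [2] x  {1,2}  => 2  0->2 ok
  [3] x  {1,2}  => 2  2->2 ok
  [4] x  {1,2}  => 2  2->2 ok
  [5] x  {1,2}  => 2  2->2 ok
  [6] x  {1,2}  => 1  2->1 ok
  [7] y  {0}  => 0  1->0 ok
  [8] y  {0}  => 0  0->0 ok
  [9] y  {0}  => 0  0->0 ok
  [10] y  {0}  => 0  0->0 ok
  [11] x  {1,2}  => 2  0->2 ok
  [12] x  {1,2}  => 2  2->2 ok
  [13] x  {1,2}  => 2  2->2 ok
  [14] x  {1,2}  => 1  2->1 ok
  [15] y  {0}  => 0  1->0 ok
  [16] y  {0}  => 0  0->0 ok
  [17] x  {1,2}  => 2  0->2 ok
  [18] x  {1,2}  => 1  2->1 ok
  [19] x  {1,2}  => 1  1->1 ok

0,0,2,2,2,2,1,0,0,0,0,2,2,2,1,0,0,2,1,1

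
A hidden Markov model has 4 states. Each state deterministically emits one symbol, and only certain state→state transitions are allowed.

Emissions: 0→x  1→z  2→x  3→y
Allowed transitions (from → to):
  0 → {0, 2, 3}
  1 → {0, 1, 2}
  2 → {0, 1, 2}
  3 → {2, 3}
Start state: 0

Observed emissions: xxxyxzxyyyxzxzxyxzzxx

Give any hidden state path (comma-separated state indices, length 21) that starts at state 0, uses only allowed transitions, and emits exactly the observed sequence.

  t0 'x' -> {0,2}, take 0 (start)
  t1 'x' -> {0,2}, take 0 (0->0 ok)
  t2 'x' -> {0,2}, take 0 (0->0 ok)
  t3 'y' -> {3}, take 3 (0->3 ok)
  t4 'x' -> {0,2}, take 2 (3->2 ok)
  t5 'z' -> {1}, take 1 (2->1 ok)
  t6 'x' -> {0,2}, take 0 (1->0 ok)
  t7 'y' -> {3}, take 3 (0->3 ok)
  t8 'y' -> {3}, take 3 (3->3 ok)
  t9 'y' -> {3}, take 3 (3->3 ok)
  t10 'x' -> {0,2}, take 2 (3->2 ok)
  t11 'z' -> {1}, take 1 (2->1 ok)
  t12 'x' -> {0,2}, take 2 (1->2 ok)
  t13 'z' -> {1}, take 1 (2->1 ok)
  t14 'x' -> {0,2}, take 0 (1->0 ok)
  t15 'y' -> {3}, take 3 (0->3 ok)
  t16 'x' -> {0,2}, take 2 (3->2 ok)
  t17 'z' -> {1}, take 1 (2->1 ok)
  t18 'z' -> {1}, take 1 (1->1 ok)
  t19 'x' -> {0,2}, take 0 (1->0 ok)
  t20 'x' -> {0,2}, take 2 (0->2 ok)

0,0,0,3,2,1,0,3,3,3,2,1,2,1,0,3,2,1,1,0,2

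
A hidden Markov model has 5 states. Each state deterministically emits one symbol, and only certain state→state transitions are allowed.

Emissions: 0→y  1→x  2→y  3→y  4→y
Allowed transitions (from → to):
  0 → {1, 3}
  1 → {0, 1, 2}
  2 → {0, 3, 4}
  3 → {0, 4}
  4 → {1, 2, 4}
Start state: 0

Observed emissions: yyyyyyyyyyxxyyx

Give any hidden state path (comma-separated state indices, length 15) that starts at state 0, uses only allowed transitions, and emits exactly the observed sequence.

0,3,0,3,4,2,4,4,2,0,1,1,2,4,1

  [0] y  {0,2,3,4}  => 0  start
  [1] y  {0,2,3,4}  => 3  0->3 ok
  [2] y  {0,2,3,4}  => 0  3->0 ok
  [3] y  {0,2,3,4}  => 3  0->3 ok
  [4] y  {0,2,3,4}  => 4  3->4 ok
  [5] y  {0,2,3,4}  => 2  4->2 ok
  [6] y  {0,2,3,4}  => 4  2->4 ok
  [7] y  {0,2,3,4}  => 4  4->4 ok
  [8] y  {0,2,3,4}  => 2  4->2 ok
  [9] y  {0,2,3,4}  => 0  2->0 ok
  [10] x  {1}  => 1  0->1 ok
  [11] x  {1}  => 1  1->1 ok
  [12] y  {0,2,3,4}  => 2  1->2 ok
  [13] y  {0,2,3,4}  => 4  2->4 ok
  [14] x  {1}  => 1  4->1 ok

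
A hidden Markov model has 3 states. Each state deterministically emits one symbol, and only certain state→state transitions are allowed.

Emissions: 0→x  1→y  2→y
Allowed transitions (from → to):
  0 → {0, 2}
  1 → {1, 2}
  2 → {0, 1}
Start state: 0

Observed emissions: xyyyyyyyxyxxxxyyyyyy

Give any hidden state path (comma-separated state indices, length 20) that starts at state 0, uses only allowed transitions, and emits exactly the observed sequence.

0,2,1,2,1,2,1,2,0,2,0,0,0,0,2,1,2,1,1,1

  0: obs=x cand={0} pick 0 [start]
  1: obs=y cand={1,2} pick 2 [0->2 ok]
  2: obs=y cand={1,2} pick 1 [2->1 ok]
  3: obs=y cand={1,2} pick 2 [1->2 ok]
  4: obs=y cand={1,2} pick 1 [2->1 ok]
  5: obs=y cand={1,2} pick 2 [1->2 ok]
  6: obs=y cand={1,2} pick 1 [2->1 ok]
  7: obs=y cand={1,2} pick 2 [1->2 ok]
  8: obs=x cand={0} pick 0 [2->0 ok]
  9: obs=y cand={1,2} pick 2 [0->2 ok]
  10: obs=x cand={0} pick 0 [2->0 ok]
  11: obs=x cand={0} pick 0 [0->0 ok]
  12: obs=x cand={0} pick 0 [0->0 ok]
  13: obs=x cand={0} pick 0 [0->0 ok]
  14: obs=y cand={1,2} pick 2 [0->2 ok]
  15: obs=y cand={1,2} pick 1 [2->1 ok]
  16: obs=y cand={1,2} pick 2 [1->2 ok]
  17: obs=y cand={1,2} pick 1 [2->1 ok]
  18: obs=y cand={1,2} pick 1 [1->1 ok]
  19: obs=y cand={1,2} pick 1 [1->1 ok]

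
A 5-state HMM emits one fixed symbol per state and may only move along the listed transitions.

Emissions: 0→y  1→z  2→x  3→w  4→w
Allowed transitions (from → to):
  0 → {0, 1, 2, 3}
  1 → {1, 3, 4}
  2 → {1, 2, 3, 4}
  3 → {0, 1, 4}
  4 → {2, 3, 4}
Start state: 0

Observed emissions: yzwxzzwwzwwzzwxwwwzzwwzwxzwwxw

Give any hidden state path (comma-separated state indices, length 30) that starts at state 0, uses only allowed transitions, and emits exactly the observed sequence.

0,1,4,2,1,1,4,3,1,4,3,1,1,4,2,3,4,3,1,1,4,3,1,4,2,1,3,4,2,4

  t0 'y' -> {0}, take 0 (start)
  t1 'z' -> {1}, take 1 (0->1 ok)
  t2 'w' -> {3,4}, take 4 (1->4 ok)
  t3 'x' -> {2}, take 2 (4->2 ok)
  t4 'z' -> {1}, take 1 (2->1 ok)
  t5 'z' -> {1}, take 1 (1->1 ok)
  t6 'w' -> {3,4}, take 4 (1->4 ok)
  t7 'w' -> {3,4}, take 3 (4->3 ok)
  t8 'z' -> {1}, take 1 (3->1 ok)
  t9 'w' -> {3,4}, take 4 (1->4 ok)
  t10 'w' -> {3,4}, take 3 (4->3 ok)
  t11 'z' -> {1}, take 1 (3->1 ok)
  t12 'z' -> {1}, take 1 (1->1 ok)
  t13 'w' -> {3,4}, take 4 (1->4 ok)
  t14 'x' -> {2}, take 2 (4->2 ok)
  t15 'w' -> {3,4}, take 3 (2->3 ok)
  t16 'w' -> {3,4}, take 4 (3->4 ok)
  t17 'w' -> {3,4}, take 3 (4->3 ok)
  t18 'z' -> {1}, take 1 (3->1 ok)
  t19 'z' -> {1}, take 1 (1->1 ok)
  t20 'w' -> {3,4}, take 4 (1->4 ok)
  t21 'w' -> {3,4}, take 3 (4->3 ok)
  t22 'z' -> {1}, take 1 (3->1 ok)
  t23 'w' -> {3,4}, take 4 (1->4 ok)
  t24 'x' -> {2}, take 2 (4->2 ok)
  t25 'z' -> {1}, take 1 (2->1 ok)
  t26 'w' -> {3,4}, take 3 (1->3 ok)
  t27 'w' -> {3,4}, take 4 (3->4 ok)
  t28 'x' -> {2}, take 2 (4->2 ok)
  t29 'w' -> {3,4}, take 4 (2->4 ok)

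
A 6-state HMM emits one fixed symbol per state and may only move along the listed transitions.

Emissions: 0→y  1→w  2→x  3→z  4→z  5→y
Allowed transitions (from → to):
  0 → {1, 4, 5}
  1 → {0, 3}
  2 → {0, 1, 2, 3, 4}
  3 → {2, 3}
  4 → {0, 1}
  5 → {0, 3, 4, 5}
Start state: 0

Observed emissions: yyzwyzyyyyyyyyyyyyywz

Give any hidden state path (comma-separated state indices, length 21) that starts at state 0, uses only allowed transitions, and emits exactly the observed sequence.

  t0 'y' -> {0,5}, take 0 (start)
  t1 'y' -> {0,5}, take 5 (0->5 ok)
  t2 'z' -> {3,4}, take 4 (5->4 ok)
  t3 'w' -> {1}, take 1 (4->1 ok)
  t4 'y' -> {0,5}, take 0 (1->0 ok)
  t5 'z' -> {3,4}, take 4 (0->4 ok)
  t6 'y' -> {0,5}, take 0 (4->0 ok)
  t7 'y' -> {0,5}, take 5 (0->5 ok)
  t8 'y' -> {0,5}, take 0 (5->0 ok)
  t9 'y' -> {0,5}, take 5 (0->5 ok)
  t10 'y' -> {0,5}, take 5 (5->5 ok)
  t11 'y' -> {0,5}, take 5 (5->5 ok)
  t12 'y' -> {0,5}, take 5 (5->5 ok)
  t13 'y' -> {0,5}, take 0 (5->0 ok)
  t14 'y' -> {0,5}, take 5 (0->5 ok)
  t15 'y' -> {0,5}, take 5 (5->5 ok)
  t16 'y' -> {0,5}, take 0 (5->0 ok)
  t17 'y' -> {0,5}, take 5 (0->5 ok)
  t18 'y' -> {0,5}, take 0 (5->0 ok)
  t19 'w' -> {1}, take 1 (0->1 ok)
  t20 'z' -> {3,4}, take 3 (1->3 ok)

0,5,4,1,0,4,0,5,0,5,5,5,5,0,5,5,0,5,0,1,3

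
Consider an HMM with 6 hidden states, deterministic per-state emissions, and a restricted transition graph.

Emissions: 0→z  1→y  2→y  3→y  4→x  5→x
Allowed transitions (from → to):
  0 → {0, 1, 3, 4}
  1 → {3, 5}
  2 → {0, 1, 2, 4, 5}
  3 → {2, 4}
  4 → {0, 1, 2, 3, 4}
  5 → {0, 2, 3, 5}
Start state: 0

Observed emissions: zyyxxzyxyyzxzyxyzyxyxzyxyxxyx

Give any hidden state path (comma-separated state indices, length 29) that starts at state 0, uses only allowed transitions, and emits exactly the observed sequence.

  pos 0: z in {0}, choose 0; start
  pos 1: y in {1,2,3}, choose 1; 0->1 ok
  pos 2: y in {1,2,3}, choose 3; 1->3 ok
  pos 3: x in {4,5}, choose 4; 3->4 ok
  pos 4: x in {4,5}, choose 4; 4->4 ok
  pos 5: z in {0}, choose 0; 4->0 ok
  pos 6: y in {1,2,3}, choose 3; 0->3 ok
  pos 7: x in {4,5}, choose 4; 3->4 ok
  pos 8: y in {1,2,3}, choose 2; 4->2 ok
  pos 9: y in {1,2,3}, choose 2; 2->2 ok
  pos 10: z in {0}, choose 0; 2->0 ok
  pos 11: x in {4,5}, choose 4; 0->4 ok
  pos 12: z in {0}, choose 0; 4->0 ok
  pos 13: y in {1,2,3}, choose 3; 0->3 ok
  pos 14: x in {4,5}, choose 4; 3->4 ok
  pos 15: y in {1,2,3}, choose 2; 4->2 ok
  pos 16: z in {0}, choose 0; 2->0 ok
  pos 17: y in {1,2,3}, choose 3; 0->3 ok
  pos 18: x in {4,5}, choose 4; 3->4 ok
  pos 19: y in {1,2,3}, choose 1; 4->1 ok
  pos 20: x in {4,5}, choose 5; 1->5 ok
  pos 21: z in {0}, choose 0; 5->0 ok
  pos 22: y in {1,2,3}, choose 3; 0->3 ok
  pos 23: x in {4,5}, choose 4; 3->4 ok
  pos 24: y in {1,2,3}, choose 3; 4->3 ok
  pos 25: x in {4,5}, choose 4; 3->4 ok
  pos 26: x in {4,5}, choose 4; 4->4 ok
  pos 27: y in {1,2,3}, choose 3; 4->3 ok
  pos 28: x in {4,5}, choose 4; 3->4 ok

0,1,3,4,4,0,3,4,2,2,0,4,0,3,4,2,0,3,4,1,5,0,3,4,3,4,4,3,4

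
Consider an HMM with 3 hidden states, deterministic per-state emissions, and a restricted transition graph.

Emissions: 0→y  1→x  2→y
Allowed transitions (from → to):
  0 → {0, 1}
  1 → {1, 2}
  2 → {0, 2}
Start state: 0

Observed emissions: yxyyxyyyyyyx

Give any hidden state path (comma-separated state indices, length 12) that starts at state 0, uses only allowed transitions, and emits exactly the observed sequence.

0,1,2,0,1,2,2,2,0,0,0,1

  pos 0: y in {0,2}, choose 0; start
  pos 1: x in {1}, choose 1; 0->1 ok
  pos 2: y in {0,2}, choose 2; 1->2 ok
  pos 3: y in {0,2}, choose 0; 2->0 ok
  pos 4: x in {1}, choose 1; 0->1 ok
  pos 5: y in {0,2}, choose 2; 1->2 ok
  pos 6: y in {0,2}, choose 2; 2->2 ok
  pos 7: y in {0,2}, choose 2; 2->2 ok
  pos 8: y in {0,2}, choose 0; 2->0 ok
  pos 9: y in {0,2}, choose 0; 0->0 ok
  pos 10: y in {0,2}, choose 0; 0->0 ok
  pos 11: x in {1}, choose 1; 0->1 ok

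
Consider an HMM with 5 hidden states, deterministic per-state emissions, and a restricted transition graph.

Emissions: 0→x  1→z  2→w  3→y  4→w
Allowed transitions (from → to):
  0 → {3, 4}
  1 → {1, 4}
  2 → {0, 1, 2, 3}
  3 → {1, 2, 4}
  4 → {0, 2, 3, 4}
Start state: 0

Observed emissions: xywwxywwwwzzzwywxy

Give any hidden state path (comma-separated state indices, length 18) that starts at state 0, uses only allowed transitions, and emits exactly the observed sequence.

0,3,4,2,0,3,4,4,4,2,1,1,1,4,3,2,0,3

  [0] x  {0}  => 0  start
  [1] y  {3}  => 3  0->3 ok
  [2] w  {2,4}  => 4  3->4 ok
  [3] w  {2,4}  => 2  4->2 ok
  [4] x  {0}  => 0  2->0 ok
  [5] y  {3}  => 3  0->3 ok
  [6] w  {2,4}  => 4  3->4 ok
  [7] w  {2,4}  => 4  4->4 ok
  [8] w  {2,4}  => 4  4->4 ok
  [9] w  {2,4}  => 2  4->2 ok
  [10] z  {1}  => 1  2->1 ok
  [11] z  {1}  => 1  1->1 ok
  [12] z  {1}  => 1  1->1 ok
  [13] w  {2,4}  => 4  1->4 ok
  [14] y  {3}  => 3  4->3 ok
  [15] w  {2,4}  => 2  3->2 ok
  [16] x  {0}  => 0  2->0 ok
  [17] y  {3}  => 3  0->3 ok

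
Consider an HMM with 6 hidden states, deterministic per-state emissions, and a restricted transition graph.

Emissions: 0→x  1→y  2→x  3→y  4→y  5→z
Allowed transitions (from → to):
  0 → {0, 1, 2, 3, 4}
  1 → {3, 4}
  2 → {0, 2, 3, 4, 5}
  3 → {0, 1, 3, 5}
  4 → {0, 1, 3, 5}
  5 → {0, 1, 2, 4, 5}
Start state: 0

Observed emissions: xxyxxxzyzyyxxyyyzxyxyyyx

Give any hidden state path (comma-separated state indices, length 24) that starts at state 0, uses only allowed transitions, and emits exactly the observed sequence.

  t0 'x' -> {0,2}, take 0 (start)
  t1 'x' -> {0,2}, take 2 (0->2 ok)
  t2 'y' -> {1,3,4}, take 4 (2->4 ok)
  t3 'x' -> {0,2}, take 0 (4->0 ok)
  t4 'x' -> {0,2}, take 0 (0->0 ok)
  t5 'x' -> {0,2}, take 2 (0->2 ok)
  t6 'z' -> {5}, take 5 (2->5 ok)
  t7 'y' -> {1,3,4}, take 4 (5->4 ok)
  t8 'z' -> {5}, take 5 (4->5 ok)
  t9 'y' -> {1,3,4}, take 1 (5->1 ok)
  t10 'y' -> {1,3,4}, take 3 (1->3 ok)
  t11 'x' -> {0,2}, take 0 (3->0 ok)
  t12 'x' -> {0,2}, take 0 (0->0 ok)
  t13 'y' -> {1,3,4}, take 4 (0->4 ok)
  t14 'y' -> {1,3,4}, take 3 (4->3 ok)
  t15 'y' -> {1,3,4}, take 3 (3->3 ok)
  t16 'z' -> {5}, take 5 (3->5 ok)
  t17 'x' -> {0,2}, take 0 (5->0 ok)
  t18 'y' -> {1,3,4}, take 3 (0->3 ok)
  t19 'x' -> {0,2}, take 0 (3->0 ok)
  t20 'y' -> {1,3,4}, take 1 (0->1 ok)
  t21 'y' -> {1,3,4}, take 4 (1->4 ok)
  t22 'y' -> {1,3,4}, take 3 (4->3 ok)
  t23 'x' -> {0,2}, take 0 (3->0 ok)

0,2,4,0,0,2,5,4,5,1,3,0,0,4,3,3,5,0,3,0,1,4,3,0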